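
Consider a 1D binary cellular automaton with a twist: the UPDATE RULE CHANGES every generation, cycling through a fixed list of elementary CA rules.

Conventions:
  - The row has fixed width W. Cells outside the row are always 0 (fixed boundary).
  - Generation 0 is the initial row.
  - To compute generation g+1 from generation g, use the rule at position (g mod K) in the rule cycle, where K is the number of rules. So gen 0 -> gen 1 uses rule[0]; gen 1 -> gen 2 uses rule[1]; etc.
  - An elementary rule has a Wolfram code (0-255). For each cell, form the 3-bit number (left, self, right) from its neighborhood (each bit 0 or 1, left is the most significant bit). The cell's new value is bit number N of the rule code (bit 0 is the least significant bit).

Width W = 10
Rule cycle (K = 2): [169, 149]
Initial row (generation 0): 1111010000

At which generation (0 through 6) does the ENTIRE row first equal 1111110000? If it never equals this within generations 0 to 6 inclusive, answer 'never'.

Gen 0: 1111010000
Gen 1 (rule 169): 1110100111
Gen 2 (rule 149): 0100110010
Gen 3 (rule 169): 0000100000
Gen 4 (rule 149): 1110111111
Gen 5 (rule 169): 1101111110
Gen 6 (rule 149): 0000111101

Answer: never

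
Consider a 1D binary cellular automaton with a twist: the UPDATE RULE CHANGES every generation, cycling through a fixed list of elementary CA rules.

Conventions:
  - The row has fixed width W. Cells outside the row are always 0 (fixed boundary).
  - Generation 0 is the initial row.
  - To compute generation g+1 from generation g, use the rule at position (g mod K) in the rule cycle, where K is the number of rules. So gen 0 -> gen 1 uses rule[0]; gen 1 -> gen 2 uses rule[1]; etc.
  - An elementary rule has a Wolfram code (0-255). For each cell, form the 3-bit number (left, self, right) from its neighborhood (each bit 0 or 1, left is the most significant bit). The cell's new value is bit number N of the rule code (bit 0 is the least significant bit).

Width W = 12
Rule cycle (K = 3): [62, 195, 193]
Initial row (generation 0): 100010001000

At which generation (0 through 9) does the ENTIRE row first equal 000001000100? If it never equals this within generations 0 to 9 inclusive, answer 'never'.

Gen 0: 100010001000
Gen 1 (rule 62): 110111011100
Gen 2 (rule 195): 010011001101
Gen 3 (rule 193): 000001000100
Gen 4 (rule 62): 000011101110
Gen 5 (rule 195): 111101100110
Gen 6 (rule 193): 011100100010
Gen 7 (rule 62): 110011110111
Gen 8 (rule 195): 010101110011
Gen 9 (rule 193): 000000110001

Answer: 3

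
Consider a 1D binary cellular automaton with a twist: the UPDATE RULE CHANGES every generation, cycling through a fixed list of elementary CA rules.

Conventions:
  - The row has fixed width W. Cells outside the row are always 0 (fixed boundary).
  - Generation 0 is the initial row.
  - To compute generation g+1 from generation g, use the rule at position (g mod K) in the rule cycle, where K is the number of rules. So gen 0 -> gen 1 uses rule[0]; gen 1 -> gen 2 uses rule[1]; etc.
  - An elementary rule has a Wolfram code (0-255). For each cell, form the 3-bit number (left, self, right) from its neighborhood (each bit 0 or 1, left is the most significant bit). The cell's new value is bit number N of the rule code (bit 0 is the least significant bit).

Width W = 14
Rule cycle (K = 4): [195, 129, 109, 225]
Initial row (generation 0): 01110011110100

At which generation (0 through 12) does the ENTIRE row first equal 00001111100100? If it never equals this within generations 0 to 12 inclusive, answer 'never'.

Gen 0: 01110011110100
Gen 1 (rule 195): 10110101110001
Gen 2 (rule 129): 00000000100100
Gen 3 (rule 109): 11111110100101
Gen 4 (rule 225): 01111111000010
Gen 5 (rule 195): 10111111011100
Gen 6 (rule 129): 00011110001001
Gen 7 (rule 109): 11010010101001
Gen 8 (rule 225): 01100001010000
Gen 9 (rule 195): 10101110000111
Gen 10 (rule 129): 00000100110010
Gen 11 (rule 109): 11110100110010
Gen 12 (rule 225): 01111000010000

Answer: never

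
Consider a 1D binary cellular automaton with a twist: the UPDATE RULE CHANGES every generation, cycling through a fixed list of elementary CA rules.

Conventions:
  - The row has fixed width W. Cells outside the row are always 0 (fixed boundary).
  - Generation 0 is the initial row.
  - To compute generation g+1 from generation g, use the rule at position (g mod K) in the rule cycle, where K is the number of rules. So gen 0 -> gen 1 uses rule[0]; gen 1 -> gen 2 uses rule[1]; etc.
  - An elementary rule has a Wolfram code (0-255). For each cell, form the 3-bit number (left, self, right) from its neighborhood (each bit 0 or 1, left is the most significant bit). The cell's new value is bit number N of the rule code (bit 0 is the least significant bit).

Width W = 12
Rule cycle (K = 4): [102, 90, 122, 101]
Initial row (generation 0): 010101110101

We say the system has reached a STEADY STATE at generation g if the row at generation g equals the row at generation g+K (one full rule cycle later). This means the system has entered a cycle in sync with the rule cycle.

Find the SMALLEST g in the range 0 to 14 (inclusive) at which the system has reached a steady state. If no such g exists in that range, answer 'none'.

Gen 0: 010101110101
Gen 1 (rule 102): 111110011111
Gen 2 (rule 90): 100011110001
Gen 3 (rule 122): 010110011010
Gen 4 (rule 101): 011010001110
Gen 5 (rule 102): 101110010010
Gen 6 (rule 90): 001011101101
Gen 7 (rule 122): 010110111110
Gen 8 (rule 101): 011011000010
Gen 9 (rule 102): 101101000110
Gen 10 (rule 90): 001100101111
Gen 11 (rule 122): 011111011001
Gen 12 (rule 101): 000001101001
Gen 13 (rule 102): 000010111011
Gen 14 (rule 90): 000100101011
Gen 15 (rule 122): 001011010111
Gen 16 (rule 101): 101101111001
Gen 17 (rule 102): 110110001011
Gen 18 (rule 90): 110111010011

Answer: none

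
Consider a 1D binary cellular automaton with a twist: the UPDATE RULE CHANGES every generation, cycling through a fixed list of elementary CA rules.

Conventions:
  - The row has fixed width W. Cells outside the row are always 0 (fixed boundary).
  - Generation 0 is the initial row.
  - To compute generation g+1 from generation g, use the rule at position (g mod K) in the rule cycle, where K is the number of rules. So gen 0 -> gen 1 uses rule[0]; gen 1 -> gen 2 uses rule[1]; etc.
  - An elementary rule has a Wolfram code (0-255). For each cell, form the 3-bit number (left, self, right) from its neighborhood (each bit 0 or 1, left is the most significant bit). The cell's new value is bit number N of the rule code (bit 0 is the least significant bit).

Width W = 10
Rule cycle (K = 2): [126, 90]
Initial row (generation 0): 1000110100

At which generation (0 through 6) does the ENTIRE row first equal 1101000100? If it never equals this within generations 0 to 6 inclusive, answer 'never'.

Gen 0: 1000110100
Gen 1 (rule 126): 1101111110
Gen 2 (rule 90): 1101000011
Gen 3 (rule 126): 1111100111
Gen 4 (rule 90): 1000111101
Gen 5 (rule 126): 1101100111
Gen 6 (rule 90): 1101111101

Answer: never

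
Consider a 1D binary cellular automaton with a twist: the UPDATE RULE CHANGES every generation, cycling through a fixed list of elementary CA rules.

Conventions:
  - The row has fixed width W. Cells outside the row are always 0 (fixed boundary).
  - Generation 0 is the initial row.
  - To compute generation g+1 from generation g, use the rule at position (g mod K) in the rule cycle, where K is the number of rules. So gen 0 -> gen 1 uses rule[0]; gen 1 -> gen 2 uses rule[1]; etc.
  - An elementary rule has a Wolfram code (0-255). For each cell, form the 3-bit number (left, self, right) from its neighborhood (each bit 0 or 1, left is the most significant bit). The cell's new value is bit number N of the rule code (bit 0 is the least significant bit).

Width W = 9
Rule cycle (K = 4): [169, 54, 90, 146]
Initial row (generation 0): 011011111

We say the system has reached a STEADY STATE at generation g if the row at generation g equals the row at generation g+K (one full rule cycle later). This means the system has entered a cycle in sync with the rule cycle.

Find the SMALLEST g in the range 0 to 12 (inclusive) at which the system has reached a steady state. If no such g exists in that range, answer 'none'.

Answer: 10

Derivation:
Gen 0: 011011111
Gen 1 (rule 169): 010111110
Gen 2 (rule 54): 111000001
Gen 3 (rule 90): 101100010
Gen 4 (rule 146): 000010101
Gen 5 (rule 169): 111001010
Gen 6 (rule 54): 000111111
Gen 7 (rule 90): 001100001
Gen 8 (rule 146): 010010010
Gen 9 (rule 169): 000000000
Gen 10 (rule 54): 000000000
Gen 11 (rule 90): 000000000
Gen 12 (rule 146): 000000000
Gen 13 (rule 169): 111111111
Gen 14 (rule 54): 000000000
Gen 15 (rule 90): 000000000
Gen 16 (rule 146): 000000000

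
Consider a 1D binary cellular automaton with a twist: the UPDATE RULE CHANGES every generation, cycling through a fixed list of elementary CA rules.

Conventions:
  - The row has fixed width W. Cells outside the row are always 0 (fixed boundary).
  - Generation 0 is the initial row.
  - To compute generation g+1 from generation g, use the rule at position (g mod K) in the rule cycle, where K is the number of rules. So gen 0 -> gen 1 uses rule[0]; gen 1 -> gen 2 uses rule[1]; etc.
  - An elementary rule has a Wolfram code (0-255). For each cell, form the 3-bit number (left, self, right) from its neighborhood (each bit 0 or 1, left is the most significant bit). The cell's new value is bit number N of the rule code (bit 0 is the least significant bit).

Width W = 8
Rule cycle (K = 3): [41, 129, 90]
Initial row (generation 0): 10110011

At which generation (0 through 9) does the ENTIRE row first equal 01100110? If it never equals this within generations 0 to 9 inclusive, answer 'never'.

Answer: never

Derivation:
Gen 0: 10110011
Gen 1 (rule 41): 01100010
Gen 2 (rule 129): 00001000
Gen 3 (rule 90): 00010100
Gen 4 (rule 41): 11001001
Gen 5 (rule 129): 00000000
Gen 6 (rule 90): 00000000
Gen 7 (rule 41): 11111111
Gen 8 (rule 129): 01111110
Gen 9 (rule 90): 11000011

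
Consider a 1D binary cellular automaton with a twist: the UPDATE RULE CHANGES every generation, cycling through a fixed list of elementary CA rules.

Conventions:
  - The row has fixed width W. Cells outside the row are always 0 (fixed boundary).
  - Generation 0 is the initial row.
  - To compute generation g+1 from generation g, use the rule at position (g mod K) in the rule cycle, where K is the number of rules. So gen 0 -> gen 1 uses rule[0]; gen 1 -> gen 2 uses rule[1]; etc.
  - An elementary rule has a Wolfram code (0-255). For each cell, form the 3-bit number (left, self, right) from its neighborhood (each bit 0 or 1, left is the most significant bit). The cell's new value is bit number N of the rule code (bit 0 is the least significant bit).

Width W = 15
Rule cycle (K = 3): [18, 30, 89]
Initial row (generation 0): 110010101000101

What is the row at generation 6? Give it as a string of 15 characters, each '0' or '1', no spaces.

Gen 0: 110010101000101
Gen 1 (rule 18): 001100000101000
Gen 2 (rule 30): 011010001101100
Gen 3 (rule 89): 011001101101111
Gen 4 (rule 18): 100110000000000
Gen 5 (rule 30): 111101000000000
Gen 6 (rule 89): 100100111111111

Answer: 100100111111111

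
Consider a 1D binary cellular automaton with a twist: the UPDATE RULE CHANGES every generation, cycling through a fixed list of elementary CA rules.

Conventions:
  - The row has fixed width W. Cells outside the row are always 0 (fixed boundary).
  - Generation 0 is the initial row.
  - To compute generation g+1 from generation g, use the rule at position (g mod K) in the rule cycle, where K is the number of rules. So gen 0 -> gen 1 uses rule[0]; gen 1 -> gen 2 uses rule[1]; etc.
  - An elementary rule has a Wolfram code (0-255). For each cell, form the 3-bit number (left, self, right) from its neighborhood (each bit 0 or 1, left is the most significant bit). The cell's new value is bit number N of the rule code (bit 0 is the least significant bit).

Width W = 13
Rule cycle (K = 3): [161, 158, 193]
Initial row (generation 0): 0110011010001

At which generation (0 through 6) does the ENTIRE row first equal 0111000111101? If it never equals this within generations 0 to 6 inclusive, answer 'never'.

Gen 0: 0110011010001
Gen 1 (rule 161): 0000000100100
Gen 2 (rule 158): 0000001111110
Gen 3 (rule 193): 1111100111110
Gen 4 (rule 161): 0111000011100
Gen 5 (rule 158): 1110100111010
Gen 6 (rule 193): 0110000011000

Answer: never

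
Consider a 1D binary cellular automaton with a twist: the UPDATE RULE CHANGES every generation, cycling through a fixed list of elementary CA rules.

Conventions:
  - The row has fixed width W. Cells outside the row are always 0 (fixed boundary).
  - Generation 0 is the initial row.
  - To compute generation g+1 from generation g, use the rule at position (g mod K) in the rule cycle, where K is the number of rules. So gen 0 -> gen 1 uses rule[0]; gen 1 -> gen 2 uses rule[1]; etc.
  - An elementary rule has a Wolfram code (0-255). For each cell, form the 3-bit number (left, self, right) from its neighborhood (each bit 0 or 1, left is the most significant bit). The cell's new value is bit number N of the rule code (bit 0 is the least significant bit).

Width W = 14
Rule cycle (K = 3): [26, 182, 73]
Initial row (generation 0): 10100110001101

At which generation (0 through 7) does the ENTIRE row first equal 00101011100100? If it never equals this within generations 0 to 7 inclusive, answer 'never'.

Gen 0: 10100110001101
Gen 1 (rule 26): 00011101011000
Gen 2 (rule 182): 00101011100100
Gen 3 (rule 73): 10000010100001
Gen 4 (rule 26): 01000100010010
Gen 5 (rule 182): 11101110111111
Gen 6 (rule 73): 10101010100001
Gen 7 (rule 26): 00000000010010

Answer: 2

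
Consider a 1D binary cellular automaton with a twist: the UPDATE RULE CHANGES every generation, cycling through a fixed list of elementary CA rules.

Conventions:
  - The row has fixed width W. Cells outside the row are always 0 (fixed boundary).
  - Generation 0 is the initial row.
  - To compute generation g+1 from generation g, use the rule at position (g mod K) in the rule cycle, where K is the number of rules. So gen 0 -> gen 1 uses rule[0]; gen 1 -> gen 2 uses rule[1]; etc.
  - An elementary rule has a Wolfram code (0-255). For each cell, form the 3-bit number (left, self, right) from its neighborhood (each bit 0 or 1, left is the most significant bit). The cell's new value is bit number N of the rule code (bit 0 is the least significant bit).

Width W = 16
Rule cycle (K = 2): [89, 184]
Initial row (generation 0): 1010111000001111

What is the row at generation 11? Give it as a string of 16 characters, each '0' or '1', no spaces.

Answer: 1100110100010011

Derivation:
Gen 0: 1010111000001111
Gen 1 (rule 89): 0000101111101001
Gen 2 (rule 184): 0000011111010100
Gen 3 (rule 89): 1111010001000011
Gen 4 (rule 184): 1110101000100010
Gen 5 (rule 89): 1010000110011001
Gen 6 (rule 184): 0101000101010100
Gen 7 (rule 89): 0000110000000011
Gen 8 (rule 184): 0000101000000010
Gen 9 (rule 89): 1110000111111001
Gen 10 (rule 184): 1101000111110100
Gen 11 (rule 89): 1100110100010011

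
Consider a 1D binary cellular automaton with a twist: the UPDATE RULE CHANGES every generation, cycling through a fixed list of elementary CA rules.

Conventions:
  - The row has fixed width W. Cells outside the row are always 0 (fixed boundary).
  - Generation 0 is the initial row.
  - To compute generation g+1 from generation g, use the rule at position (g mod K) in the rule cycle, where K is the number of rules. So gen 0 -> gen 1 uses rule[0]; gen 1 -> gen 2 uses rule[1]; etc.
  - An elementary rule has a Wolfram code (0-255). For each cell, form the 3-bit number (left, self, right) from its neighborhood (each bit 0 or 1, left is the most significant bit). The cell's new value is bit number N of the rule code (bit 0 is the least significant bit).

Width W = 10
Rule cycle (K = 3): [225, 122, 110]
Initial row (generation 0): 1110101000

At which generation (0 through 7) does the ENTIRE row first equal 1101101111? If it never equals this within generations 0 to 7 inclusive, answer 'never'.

Gen 0: 1110101000
Gen 1 (rule 225): 0111010011
Gen 2 (rule 122): 1101101111
Gen 3 (rule 110): 1111111001
Gen 4 (rule 225): 0111111000
Gen 5 (rule 122): 1100001100
Gen 6 (rule 110): 1100011100
Gen 7 (rule 225): 0101001101

Answer: 2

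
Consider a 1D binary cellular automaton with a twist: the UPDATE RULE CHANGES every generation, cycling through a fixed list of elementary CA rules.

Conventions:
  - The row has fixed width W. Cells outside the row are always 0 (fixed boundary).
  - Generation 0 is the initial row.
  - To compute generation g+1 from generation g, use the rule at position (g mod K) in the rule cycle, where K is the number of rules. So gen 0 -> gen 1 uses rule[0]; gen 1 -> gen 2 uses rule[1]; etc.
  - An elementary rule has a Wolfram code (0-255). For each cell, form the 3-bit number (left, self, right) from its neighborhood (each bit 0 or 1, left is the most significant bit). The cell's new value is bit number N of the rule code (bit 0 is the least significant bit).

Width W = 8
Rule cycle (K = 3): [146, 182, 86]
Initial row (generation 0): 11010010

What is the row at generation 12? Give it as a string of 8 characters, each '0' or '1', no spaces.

Gen 0: 11010010
Gen 1 (rule 146): 00001101
Gen 2 (rule 182): 00010011
Gen 3 (rule 86): 00111101
Gen 4 (rule 146): 01011000
Gen 5 (rule 182): 11100100
Gen 6 (rule 86): 00111110
Gen 7 (rule 146): 01011101
Gen 8 (rule 182): 11101011
Gen 9 (rule 86): 00101001
Gen 10 (rule 146): 01000110
Gen 11 (rule 182): 11101001
Gen 12 (rule 86): 00101111

Answer: 00101111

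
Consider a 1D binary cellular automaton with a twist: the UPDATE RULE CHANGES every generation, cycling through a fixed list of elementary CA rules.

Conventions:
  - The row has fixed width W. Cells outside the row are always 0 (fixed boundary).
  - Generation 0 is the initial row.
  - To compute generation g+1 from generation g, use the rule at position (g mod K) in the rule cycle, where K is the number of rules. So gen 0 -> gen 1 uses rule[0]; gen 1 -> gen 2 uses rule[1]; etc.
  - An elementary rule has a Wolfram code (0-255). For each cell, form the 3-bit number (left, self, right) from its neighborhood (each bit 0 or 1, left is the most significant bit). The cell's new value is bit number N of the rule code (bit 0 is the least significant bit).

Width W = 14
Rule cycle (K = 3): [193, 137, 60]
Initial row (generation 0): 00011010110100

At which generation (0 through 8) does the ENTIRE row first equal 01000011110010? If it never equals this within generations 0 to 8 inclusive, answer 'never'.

Answer: never

Derivation:
Gen 0: 00011010110100
Gen 1 (rule 193): 11001000010001
Gen 2 (rule 137): 10000011000100
Gen 3 (rule 60): 11000010100110
Gen 4 (rule 193): 01011000000010
Gen 5 (rule 137): 00010011111000
Gen 6 (rule 60): 00011010000100
Gen 7 (rule 193): 11001000110001
Gen 8 (rule 137): 10000010100100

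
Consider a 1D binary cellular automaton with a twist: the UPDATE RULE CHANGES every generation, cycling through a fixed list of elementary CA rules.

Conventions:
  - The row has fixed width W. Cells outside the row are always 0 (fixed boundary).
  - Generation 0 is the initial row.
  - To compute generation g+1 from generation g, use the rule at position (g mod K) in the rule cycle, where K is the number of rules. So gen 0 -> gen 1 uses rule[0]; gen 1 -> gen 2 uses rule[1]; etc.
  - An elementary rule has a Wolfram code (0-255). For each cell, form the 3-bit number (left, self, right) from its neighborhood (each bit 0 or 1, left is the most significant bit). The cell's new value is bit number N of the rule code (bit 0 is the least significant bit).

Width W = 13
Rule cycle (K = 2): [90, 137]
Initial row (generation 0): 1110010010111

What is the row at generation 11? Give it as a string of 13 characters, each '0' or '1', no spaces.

Answer: 1000000010111

Derivation:
Gen 0: 1110010010111
Gen 1 (rule 90): 1011101100101
Gen 2 (rule 137): 0011001000000
Gen 3 (rule 90): 0111110100000
Gen 4 (rule 137): 0111100001111
Gen 5 (rule 90): 1100110011001
Gen 6 (rule 137): 1000100010000
Gen 7 (rule 90): 0101010101000
Gen 8 (rule 137): 0000000000011
Gen 9 (rule 90): 0000000000111
Gen 10 (rule 137): 1111111110110
Gen 11 (rule 90): 1000000010111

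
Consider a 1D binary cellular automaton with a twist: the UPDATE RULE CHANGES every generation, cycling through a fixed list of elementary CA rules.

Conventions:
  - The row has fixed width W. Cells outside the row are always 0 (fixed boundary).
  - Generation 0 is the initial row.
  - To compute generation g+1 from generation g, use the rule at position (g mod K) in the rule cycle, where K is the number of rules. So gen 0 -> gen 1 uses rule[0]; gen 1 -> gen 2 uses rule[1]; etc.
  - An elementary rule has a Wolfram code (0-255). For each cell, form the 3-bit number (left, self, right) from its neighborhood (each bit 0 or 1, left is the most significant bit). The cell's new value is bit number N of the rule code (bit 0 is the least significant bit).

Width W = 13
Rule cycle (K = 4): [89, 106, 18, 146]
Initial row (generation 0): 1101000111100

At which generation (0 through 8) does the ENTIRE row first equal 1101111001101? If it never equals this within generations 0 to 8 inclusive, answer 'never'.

Gen 0: 1101000111100
Gen 1 (rule 89): 1100110100111
Gen 2 (rule 106): 1101111001101
Gen 3 (rule 18): 0000000110000
Gen 4 (rule 146): 0000001001000
Gen 5 (rule 89): 1111100100111
Gen 6 (rule 106): 1000101001101
Gen 7 (rule 18): 0101000110000
Gen 8 (rule 146): 1000101001000

Answer: 2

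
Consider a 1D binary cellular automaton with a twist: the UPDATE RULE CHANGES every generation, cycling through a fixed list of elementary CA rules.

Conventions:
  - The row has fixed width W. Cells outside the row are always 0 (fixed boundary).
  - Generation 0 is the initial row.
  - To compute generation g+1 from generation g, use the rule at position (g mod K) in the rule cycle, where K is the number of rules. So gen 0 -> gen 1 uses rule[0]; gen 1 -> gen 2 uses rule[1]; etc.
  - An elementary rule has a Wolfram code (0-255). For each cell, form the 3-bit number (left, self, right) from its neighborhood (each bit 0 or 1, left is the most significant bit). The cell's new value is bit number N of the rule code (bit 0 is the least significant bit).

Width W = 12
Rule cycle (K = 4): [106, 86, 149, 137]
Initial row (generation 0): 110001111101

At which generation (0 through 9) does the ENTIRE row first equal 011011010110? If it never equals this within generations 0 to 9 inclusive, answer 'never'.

Answer: never

Derivation:
Gen 0: 110001111101
Gen 1 (rule 106): 110011000110
Gen 2 (rule 86): 011101101011
Gen 3 (rule 149): 001000001000
Gen 4 (rule 137): 100011100011
Gen 5 (rule 106): 000110100111
Gen 6 (rule 86): 001010111001
Gen 7 (rule 149): 101010010101
Gen 8 (rule 137): 000000000000
Gen 9 (rule 106): 000000000000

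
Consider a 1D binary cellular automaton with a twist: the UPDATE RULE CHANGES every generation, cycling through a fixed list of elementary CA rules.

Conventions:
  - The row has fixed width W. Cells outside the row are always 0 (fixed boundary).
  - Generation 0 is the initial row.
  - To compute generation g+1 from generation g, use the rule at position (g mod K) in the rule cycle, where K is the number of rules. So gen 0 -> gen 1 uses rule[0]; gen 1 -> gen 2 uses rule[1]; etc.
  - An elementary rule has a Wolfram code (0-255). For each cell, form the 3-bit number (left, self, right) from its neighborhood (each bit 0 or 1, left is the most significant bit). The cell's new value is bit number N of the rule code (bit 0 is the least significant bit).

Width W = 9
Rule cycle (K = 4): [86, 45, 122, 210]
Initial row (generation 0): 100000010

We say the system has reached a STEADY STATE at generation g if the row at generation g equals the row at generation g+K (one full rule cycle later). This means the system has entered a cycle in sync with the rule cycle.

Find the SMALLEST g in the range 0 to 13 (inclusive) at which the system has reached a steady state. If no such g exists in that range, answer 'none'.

Answer: none

Derivation:
Gen 0: 100000010
Gen 1 (rule 86): 110000111
Gen 2 (rule 45): 100110100
Gen 3 (rule 122): 011111010
Gen 4 (rule 210): 101111001
Gen 5 (rule 86): 100001111
Gen 6 (rule 45): 101101000
Gen 7 (rule 122): 011110100
Gen 8 (rule 210): 101110010
Gen 9 (rule 86): 100011111
Gen 10 (rule 45): 101010000
Gen 11 (rule 122): 010101000
Gen 12 (rule 210): 100000100
Gen 13 (rule 86): 110001110
Gen 14 (rule 45): 100101000
Gen 15 (rule 122): 011010100
Gen 16 (rule 210): 101000010
Gen 17 (rule 86): 101100111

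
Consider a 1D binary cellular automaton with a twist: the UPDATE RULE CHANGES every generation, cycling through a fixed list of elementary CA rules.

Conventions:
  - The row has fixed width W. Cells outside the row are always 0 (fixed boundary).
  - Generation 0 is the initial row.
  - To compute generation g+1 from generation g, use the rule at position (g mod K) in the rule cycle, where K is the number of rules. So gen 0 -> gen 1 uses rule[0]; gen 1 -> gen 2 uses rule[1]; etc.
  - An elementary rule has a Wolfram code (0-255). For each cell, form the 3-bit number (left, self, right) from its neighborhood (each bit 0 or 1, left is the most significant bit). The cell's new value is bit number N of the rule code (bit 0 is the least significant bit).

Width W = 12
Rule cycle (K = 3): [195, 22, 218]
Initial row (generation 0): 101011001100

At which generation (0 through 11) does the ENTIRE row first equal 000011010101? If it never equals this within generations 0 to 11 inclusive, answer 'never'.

Answer: 2

Derivation:
Gen 0: 101011001100
Gen 1 (rule 195): 000001010101
Gen 2 (rule 22): 000011010101
Gen 3 (rule 218): 000111000000
Gen 4 (rule 195): 111011011111
Gen 5 (rule 22): 000000000000
Gen 6 (rule 218): 000000000000
Gen 7 (rule 195): 111111111111
Gen 8 (rule 22): 000000000000
Gen 9 (rule 218): 000000000000
Gen 10 (rule 195): 111111111111
Gen 11 (rule 22): 000000000000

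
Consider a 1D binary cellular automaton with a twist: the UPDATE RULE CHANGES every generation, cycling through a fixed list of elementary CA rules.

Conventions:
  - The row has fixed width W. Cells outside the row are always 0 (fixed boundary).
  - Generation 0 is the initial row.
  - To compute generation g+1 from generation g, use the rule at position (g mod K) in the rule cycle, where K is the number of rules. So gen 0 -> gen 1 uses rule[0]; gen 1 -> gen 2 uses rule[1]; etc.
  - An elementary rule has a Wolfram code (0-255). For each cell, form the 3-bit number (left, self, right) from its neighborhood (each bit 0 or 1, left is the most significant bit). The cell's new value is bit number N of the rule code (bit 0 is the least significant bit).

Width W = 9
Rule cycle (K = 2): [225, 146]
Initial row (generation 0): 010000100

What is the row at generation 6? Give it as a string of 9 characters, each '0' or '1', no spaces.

Answer: 001011010

Derivation:
Gen 0: 010000100
Gen 1 (rule 225): 000110001
Gen 2 (rule 146): 001001010
Gen 3 (rule 225): 100000100
Gen 4 (rule 146): 010001010
Gen 5 (rule 225): 000100100
Gen 6 (rule 146): 001011010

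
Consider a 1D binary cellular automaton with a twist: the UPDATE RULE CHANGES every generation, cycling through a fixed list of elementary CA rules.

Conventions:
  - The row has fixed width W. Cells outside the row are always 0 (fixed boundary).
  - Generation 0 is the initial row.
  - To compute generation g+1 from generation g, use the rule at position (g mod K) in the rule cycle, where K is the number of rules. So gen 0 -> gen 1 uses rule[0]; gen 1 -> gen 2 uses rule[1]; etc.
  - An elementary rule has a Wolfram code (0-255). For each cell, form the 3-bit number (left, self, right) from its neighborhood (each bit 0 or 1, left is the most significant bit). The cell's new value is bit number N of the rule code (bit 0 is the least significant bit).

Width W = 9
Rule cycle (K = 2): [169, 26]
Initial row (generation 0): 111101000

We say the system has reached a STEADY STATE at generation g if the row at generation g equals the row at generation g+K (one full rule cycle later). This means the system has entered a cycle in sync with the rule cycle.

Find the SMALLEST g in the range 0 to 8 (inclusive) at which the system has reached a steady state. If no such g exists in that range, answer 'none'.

Gen 0: 111101000
Gen 1 (rule 169): 111010011
Gen 2 (rule 26): 100001110
Gen 3 (rule 169): 001101100
Gen 4 (rule 26): 011001010
Gen 5 (rule 169): 010000100
Gen 6 (rule 26): 101001010
Gen 7 (rule 169): 010000100
Gen 8 (rule 26): 101001010
Gen 9 (rule 169): 010000100
Gen 10 (rule 26): 101001010

Answer: 5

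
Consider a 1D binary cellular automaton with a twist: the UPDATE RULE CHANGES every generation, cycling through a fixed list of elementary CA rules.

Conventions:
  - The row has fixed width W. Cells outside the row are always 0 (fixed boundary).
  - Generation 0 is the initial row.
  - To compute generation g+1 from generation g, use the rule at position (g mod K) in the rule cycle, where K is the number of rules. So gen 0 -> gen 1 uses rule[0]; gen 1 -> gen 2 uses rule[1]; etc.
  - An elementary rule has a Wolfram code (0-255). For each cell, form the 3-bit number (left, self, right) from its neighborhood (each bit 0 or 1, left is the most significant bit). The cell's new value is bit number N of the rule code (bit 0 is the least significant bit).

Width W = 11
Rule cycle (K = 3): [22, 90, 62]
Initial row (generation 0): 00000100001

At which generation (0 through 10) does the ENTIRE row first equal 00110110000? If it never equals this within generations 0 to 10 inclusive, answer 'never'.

Answer: 3

Derivation:
Gen 0: 00000100001
Gen 1 (rule 22): 00001110011
Gen 2 (rule 90): 00011011111
Gen 3 (rule 62): 00110110000
Gen 4 (rule 22): 01000001000
Gen 5 (rule 90): 10100010100
Gen 6 (rule 62): 11110111110
Gen 7 (rule 22): 00000000001
Gen 8 (rule 90): 00000000010
Gen 9 (rule 62): 00000000111
Gen 10 (rule 22): 00000001000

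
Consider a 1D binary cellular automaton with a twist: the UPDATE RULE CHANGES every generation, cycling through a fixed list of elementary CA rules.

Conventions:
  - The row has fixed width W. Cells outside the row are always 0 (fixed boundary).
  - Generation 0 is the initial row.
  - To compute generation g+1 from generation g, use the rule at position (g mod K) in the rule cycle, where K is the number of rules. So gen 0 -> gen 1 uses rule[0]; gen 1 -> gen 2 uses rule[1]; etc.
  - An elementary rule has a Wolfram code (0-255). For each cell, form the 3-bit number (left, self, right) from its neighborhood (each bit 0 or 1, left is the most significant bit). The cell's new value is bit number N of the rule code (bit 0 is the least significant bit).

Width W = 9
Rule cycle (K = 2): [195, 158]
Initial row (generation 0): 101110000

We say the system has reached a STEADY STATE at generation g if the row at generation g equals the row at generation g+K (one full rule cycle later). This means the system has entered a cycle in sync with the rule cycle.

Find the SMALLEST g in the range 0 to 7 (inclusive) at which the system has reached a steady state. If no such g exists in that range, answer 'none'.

Answer: none

Derivation:
Gen 0: 101110000
Gen 1 (rule 195): 000110111
Gen 2 (rule 158): 001100110
Gen 3 (rule 195): 110101010
Gen 4 (rule 158): 100101011
Gen 5 (rule 195): 001000001
Gen 6 (rule 158): 011100011
Gen 7 (rule 195): 101101101
Gen 8 (rule 158): 101001001
Gen 9 (rule 195): 000010010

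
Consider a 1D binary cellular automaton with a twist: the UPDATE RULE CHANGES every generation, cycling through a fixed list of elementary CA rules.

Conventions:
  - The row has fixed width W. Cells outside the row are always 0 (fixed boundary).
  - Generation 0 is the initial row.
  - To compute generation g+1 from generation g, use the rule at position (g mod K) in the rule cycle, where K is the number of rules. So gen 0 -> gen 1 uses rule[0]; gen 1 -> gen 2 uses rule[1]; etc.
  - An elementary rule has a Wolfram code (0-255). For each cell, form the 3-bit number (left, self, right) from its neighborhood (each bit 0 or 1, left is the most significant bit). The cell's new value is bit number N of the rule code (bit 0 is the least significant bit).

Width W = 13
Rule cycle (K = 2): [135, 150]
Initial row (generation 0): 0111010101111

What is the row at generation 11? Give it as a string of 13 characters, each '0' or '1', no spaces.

Gen 0: 0111010101111
Gen 1 (rule 135): 1010010100110
Gen 2 (rule 150): 1011110111001
Gen 3 (rule 135): 1001100010011
Gen 4 (rule 150): 1110010111100
Gen 5 (rule 135): 0100110011001
Gen 6 (rule 150): 1111001100111
Gen 7 (rule 135): 0110010001010
Gen 8 (rule 150): 1001111011011
Gen 9 (rule 135): 1010110000000
Gen 10 (rule 150): 1010001000000
Gen 11 (rule 135): 1010111011111

Answer: 1010111011111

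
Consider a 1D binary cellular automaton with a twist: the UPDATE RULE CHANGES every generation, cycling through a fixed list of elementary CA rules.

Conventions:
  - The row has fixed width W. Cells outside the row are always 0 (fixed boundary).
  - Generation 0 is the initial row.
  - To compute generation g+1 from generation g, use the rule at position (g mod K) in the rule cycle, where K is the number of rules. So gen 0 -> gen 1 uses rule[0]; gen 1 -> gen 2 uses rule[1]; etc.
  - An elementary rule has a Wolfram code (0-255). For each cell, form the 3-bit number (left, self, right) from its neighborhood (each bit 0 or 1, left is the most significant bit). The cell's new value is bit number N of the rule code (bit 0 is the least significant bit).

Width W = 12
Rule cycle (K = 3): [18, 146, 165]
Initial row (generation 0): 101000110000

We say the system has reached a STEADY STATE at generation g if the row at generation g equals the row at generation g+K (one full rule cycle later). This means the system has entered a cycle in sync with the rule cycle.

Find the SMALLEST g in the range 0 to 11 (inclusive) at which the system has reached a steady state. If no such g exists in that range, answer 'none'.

Gen 0: 101000110000
Gen 1 (rule 18): 000101001000
Gen 2 (rule 146): 001000110100
Gen 3 (rule 165): 101010001101
Gen 4 (rule 18): 000001010000
Gen 5 (rule 146): 000010001000
Gen 6 (rule 165): 111010101011
Gen 7 (rule 18): 000000000000
Gen 8 (rule 146): 000000000000
Gen 9 (rule 165): 111111111111
Gen 10 (rule 18): 000000000000
Gen 11 (rule 146): 000000000000
Gen 12 (rule 165): 111111111111
Gen 13 (rule 18): 000000000000
Gen 14 (rule 146): 000000000000

Answer: 7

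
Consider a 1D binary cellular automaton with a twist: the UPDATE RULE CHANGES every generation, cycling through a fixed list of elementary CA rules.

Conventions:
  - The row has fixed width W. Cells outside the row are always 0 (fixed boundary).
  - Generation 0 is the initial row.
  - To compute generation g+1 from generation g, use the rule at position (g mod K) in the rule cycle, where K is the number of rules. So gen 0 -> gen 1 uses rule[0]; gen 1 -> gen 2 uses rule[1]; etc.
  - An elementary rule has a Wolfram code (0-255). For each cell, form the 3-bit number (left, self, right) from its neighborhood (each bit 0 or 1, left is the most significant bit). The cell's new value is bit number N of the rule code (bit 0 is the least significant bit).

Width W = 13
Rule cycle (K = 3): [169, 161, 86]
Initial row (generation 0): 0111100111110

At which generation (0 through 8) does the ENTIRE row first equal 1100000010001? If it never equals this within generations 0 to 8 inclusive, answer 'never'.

Gen 0: 0111100111110
Gen 1 (rule 169): 0111000111100
Gen 2 (rule 161): 0010010011001
Gen 3 (rule 86): 0111111101111
Gen 4 (rule 169): 0111111011110
Gen 5 (rule 161): 0011110101100
Gen 6 (rule 86): 0100010100110
Gen 7 (rule 169): 0001001000100
Gen 8 (rule 161): 1100000010001

Answer: 8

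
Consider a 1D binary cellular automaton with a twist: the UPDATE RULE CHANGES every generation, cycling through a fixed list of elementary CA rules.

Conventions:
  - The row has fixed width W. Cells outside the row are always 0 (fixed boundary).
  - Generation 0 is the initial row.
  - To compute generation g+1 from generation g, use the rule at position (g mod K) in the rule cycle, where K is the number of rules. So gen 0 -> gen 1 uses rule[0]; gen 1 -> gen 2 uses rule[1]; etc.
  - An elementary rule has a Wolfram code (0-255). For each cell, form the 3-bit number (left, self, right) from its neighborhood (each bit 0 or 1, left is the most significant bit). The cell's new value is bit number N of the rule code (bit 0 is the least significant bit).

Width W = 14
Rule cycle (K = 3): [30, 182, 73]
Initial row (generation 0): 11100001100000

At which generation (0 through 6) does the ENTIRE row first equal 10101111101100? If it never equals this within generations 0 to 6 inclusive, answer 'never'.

Answer: never

Derivation:
Gen 0: 11100001100000
Gen 1 (rule 30): 10010011010000
Gen 2 (rule 182): 11111100111000
Gen 3 (rule 73): 10000100101011
Gen 4 (rule 30): 11001111101010
Gen 5 (rule 182): 00110111011111
Gen 6 (rule 73): 10110101010001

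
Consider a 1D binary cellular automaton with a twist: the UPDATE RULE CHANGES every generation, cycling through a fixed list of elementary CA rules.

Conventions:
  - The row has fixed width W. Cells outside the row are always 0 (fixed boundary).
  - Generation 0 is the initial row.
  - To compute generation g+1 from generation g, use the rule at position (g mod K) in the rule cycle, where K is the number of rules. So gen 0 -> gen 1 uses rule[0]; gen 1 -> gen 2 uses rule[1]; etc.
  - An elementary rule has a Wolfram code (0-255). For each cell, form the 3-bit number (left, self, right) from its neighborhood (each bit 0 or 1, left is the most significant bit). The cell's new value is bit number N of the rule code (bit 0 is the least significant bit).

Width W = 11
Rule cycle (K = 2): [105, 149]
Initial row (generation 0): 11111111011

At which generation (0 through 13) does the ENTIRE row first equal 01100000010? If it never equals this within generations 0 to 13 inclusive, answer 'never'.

Answer: never

Derivation:
Gen 0: 11111111011
Gen 1 (rule 105): 10000001111
Gen 2 (rule 149): 11111100110
Gen 3 (rule 105): 10000100110
Gen 4 (rule 149): 11110110001
Gen 5 (rule 105): 10011110100
Gen 6 (rule 149): 11001100111
Gen 7 (rule 105): 11001100101
Gen 8 (rule 149): 00100010101
Gen 9 (rule 105): 10001001010
Gen 10 (rule 149): 11101101011
Gen 11 (rule 105): 10111110111
Gen 12 (rule 149): 10011100010
Gen 13 (rule 105): 00010101000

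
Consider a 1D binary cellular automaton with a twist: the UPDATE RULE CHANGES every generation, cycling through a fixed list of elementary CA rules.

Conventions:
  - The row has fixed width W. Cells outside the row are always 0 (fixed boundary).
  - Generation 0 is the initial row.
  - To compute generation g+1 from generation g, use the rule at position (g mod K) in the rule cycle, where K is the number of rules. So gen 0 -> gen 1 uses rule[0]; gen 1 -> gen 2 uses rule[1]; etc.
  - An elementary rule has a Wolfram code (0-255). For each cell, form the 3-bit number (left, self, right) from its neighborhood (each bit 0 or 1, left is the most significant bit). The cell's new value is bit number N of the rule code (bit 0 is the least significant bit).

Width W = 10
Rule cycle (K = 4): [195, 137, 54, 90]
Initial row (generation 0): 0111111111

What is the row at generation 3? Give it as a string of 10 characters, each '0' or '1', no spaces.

Gen 0: 0111111111
Gen 1 (rule 195): 1011111111
Gen 2 (rule 137): 0011111110
Gen 3 (rule 54): 0100000001

Answer: 0100000001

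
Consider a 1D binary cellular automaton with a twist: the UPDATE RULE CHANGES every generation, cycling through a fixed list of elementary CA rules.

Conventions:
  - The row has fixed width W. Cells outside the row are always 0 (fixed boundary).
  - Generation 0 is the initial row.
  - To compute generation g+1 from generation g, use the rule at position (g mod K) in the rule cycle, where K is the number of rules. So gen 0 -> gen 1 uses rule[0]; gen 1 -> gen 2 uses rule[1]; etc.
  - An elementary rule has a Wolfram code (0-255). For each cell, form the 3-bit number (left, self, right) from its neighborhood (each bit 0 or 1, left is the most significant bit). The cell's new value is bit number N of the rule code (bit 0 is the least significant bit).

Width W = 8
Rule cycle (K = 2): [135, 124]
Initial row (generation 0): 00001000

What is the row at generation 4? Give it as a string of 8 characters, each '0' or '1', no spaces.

Answer: 11111111

Derivation:
Gen 0: 00001000
Gen 1 (rule 135): 11111011
Gen 2 (rule 124): 10001111
Gen 3 (rule 135): 10110110
Gen 4 (rule 124): 11111111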